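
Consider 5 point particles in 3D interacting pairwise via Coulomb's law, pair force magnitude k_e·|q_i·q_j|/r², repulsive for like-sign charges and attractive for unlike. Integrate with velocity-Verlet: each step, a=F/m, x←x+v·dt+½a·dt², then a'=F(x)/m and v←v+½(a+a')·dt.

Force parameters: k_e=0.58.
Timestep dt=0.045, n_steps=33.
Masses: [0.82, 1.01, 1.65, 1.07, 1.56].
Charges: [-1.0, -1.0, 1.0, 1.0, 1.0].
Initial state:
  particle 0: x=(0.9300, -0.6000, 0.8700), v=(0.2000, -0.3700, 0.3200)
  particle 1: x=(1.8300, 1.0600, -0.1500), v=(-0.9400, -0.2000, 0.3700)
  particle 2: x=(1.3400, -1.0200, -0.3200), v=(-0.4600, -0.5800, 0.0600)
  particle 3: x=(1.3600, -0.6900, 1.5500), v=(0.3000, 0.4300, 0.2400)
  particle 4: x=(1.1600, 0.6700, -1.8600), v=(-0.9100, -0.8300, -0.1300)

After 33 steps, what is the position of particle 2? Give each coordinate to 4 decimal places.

(0.6532, -1.8322, -0.0977)

step 0: x0=(0.9300, -0.6000, 0.8700) x1=(1.8300, 1.0600, -0.1500) x2=(1.3400, -1.0200, -0.3200) x3=(1.3600, -0.6900, 1.5500) x4=(1.1600, 0.6700, -1.8600)
step 1: x0=(0.9396, -0.6170, 0.8850) x1=(1.7876, 1.0509, -0.1335) x2=(1.3193, -1.0460, -0.3172) x3=(1.3731, -0.6705, 1.5602) x4=(1.1191, 0.6327, -1.8658)
step 2: x0=(0.9506, -0.6346, 0.9011) x1=(1.7452, 1.0415, -0.1173) x2=(1.2984, -1.0719, -0.3141) x3=(1.3853, -0.6507, 1.5693) x4=(1.0782, 0.5956, -1.8715)
step 3: x0=(0.9629, -0.6526, 0.9183) x1=(1.7027, 1.0319, -0.1014) x2=(1.2776, -1.0977, -0.3107) x3=(1.3966, -0.6307, 1.5771) x4=(1.0374, 0.5586, -1.8770)
step 4: x0=(0.9765, -0.6711, 0.9368) x1=(1.6600, 1.0220, -0.0858) x2=(1.2566, -1.1233, -0.3070) x3=(1.4070, -0.6106, 1.5837) x4=(0.9966, 0.5217, -1.8825)
step 5: x0=(0.9915, -0.6899, 0.9565) x1=(1.6173, 1.0119, -0.0705) x2=(1.2356, -1.1488, -0.3030) x3=(1.4164, -0.5904, 1.5889) x4=(0.9559, 0.4850, -1.8879)
step 6: x0=(1.0078, -0.7088, 0.9776) x1=(1.5745, 1.0016, -0.0554) x2=(1.2146, -1.1741, -0.2988) x3=(1.4249, -0.5703, 1.5929) x4=(0.9152, 0.4484, -1.8931)
step 7: x0=(1.0256, -0.7277, 1.0000) x1=(1.5317, 0.9910, -0.0406) x2=(1.1935, -1.1994, -0.2942) x3=(1.4324, -0.5503, 1.5955) x4=(0.8745, 0.4119, -1.8983)
step 8: x0=(1.0448, -0.7465, 1.0238) x1=(1.4888, 0.9801, -0.0260) x2=(1.1724, -1.2245, -0.2894) x3=(1.4388, -0.5306, 1.5966) x4=(0.8339, 0.3756, -1.9034)
step 9: x0=(1.0654, -0.7649, 1.0491) x1=(1.4458, 0.9691, -0.0116) x2=(1.1513, -1.2495, -0.2842) x3=(1.4442, -0.5113, 1.5963) x4=(0.7933, 0.3394, -1.9085)
step 10: x0=(1.0875, -0.7829, 1.0760) x1=(1.4027, 0.9577, 0.0025) x2=(1.1302, -1.2744, -0.2788) x3=(1.4484, -0.4925, 1.5945) x4=(0.7527, 0.3033, -1.9134)
step 11: x0=(1.1111, -0.8000, 1.1044) x1=(1.3596, 0.9462, 0.0164) x2=(1.1091, -1.2992, -0.2731) x3=(1.4516, -0.4744, 1.5911) x4=(0.7122, 0.2674, -1.9183)
step 12: x0=(1.1362, -0.8162, 1.1345) x1=(1.3165, 0.9344, 0.0301) x2=(1.0879, -1.3240, -0.2672) x3=(1.4536, -0.4572, 1.5862) x4=(0.6716, 0.2316, -1.9232)
step 13: x0=(1.1628, -0.8309, 1.1663) x1=(1.2732, 0.9223, 0.0436) x2=(1.0669, -1.3486, -0.2609) x3=(1.4544, -0.4412, 1.5796) x4=(0.6311, 0.1960, -1.9279)
step 14: x0=(1.1910, -0.8440, 1.1999) x1=(1.2300, 0.9100, 0.0569) x2=(1.0458, -1.3732, -0.2544) x3=(1.4540, -0.4265, 1.5714) x4=(0.5906, 0.1605, -1.9327)
step 15: x0=(1.2206, -0.8550, 1.2352) x1=(1.1867, 0.8975, 0.0701) x2=(1.0248, -1.3977, -0.2477) x3=(1.4524, -0.4135, 1.5615) x4=(0.5502, 0.1251, -1.9374)
step 16: x0=(1.2518, -0.8634, 1.2723) x1=(1.1433, 0.8847, 0.0830) x2=(1.0038, -1.4221, -0.2407) x3=(1.4497, -0.4025, 1.5500) x4=(0.5097, 0.0899, -1.9420)
step 17: x0=(1.2843, -0.8687, 1.3111) x1=(1.0999, 0.8716, 0.0958) x2=(0.9828, -1.4465, -0.2335) x3=(1.4459, -0.3939, 1.5371) x4=(0.4693, 0.0548, -1.9466)
step 18: x0=(1.3182, -0.8704, 1.3514) x1=(1.0564, 0.8582, 0.1085) x2=(0.9619, -1.4708, -0.2261) x3=(1.4410, -0.3881, 1.5226) x4=(0.4288, 0.0198, -1.9512)
step 19: x0=(1.3532, -0.8676, 1.3930) x1=(1.0130, 0.8446, 0.1210) x2=(0.9411, -1.4951, -0.2185) x3=(1.4352, -0.3856, 1.5070) x4=(0.3884, -0.0151, -1.9558)
step 20: x0=(1.3890, -0.8599, 1.4356) x1=(0.9694, 0.8306, 0.1334) x2=(0.9203, -1.5193, -0.2107) x3=(1.4287, -0.3871, 1.4904) x4=(0.3479, -0.0498, -1.9603)
step 21: x0=(1.4252, -0.8462, 1.4786) x1=(0.9259, 0.8163, 0.1457) x2=(0.8995, -1.5435, -0.2027) x3=(1.4218, -0.3929, 1.4734) x4=(0.3075, -0.0844, -1.9648)
step 22: x0=(1.4614, -0.8260, 1.5212) x1=(0.8823, 0.8018, 0.1579) x2=(0.8788, -1.5677, -0.1946) x3=(1.4149, -0.4038, 1.4564) x4=(0.2671, -0.1189, -1.9693)
step 23: x0=(1.4966, -0.7984, 1.5624) x1=(0.8388, 0.7869, 0.1699) x2=(0.8581, -1.5918, -0.1863) x3=(1.4087, -0.4201, 1.4404) x4=(0.2267, -0.1532, -1.9738)
step 24: x0=(1.5299, -0.7632, 1.6009) x1=(0.7952, 0.7717, 0.1818) x2=(0.8375, -1.6159, -0.1779) x3=(1.4040, -0.4423, 1.4265) x4=(0.1862, -0.1874, -1.9783)
step 25: x0=(1.5600, -0.7203, 1.6348) x1=(0.7516, 0.7561, 0.1936) x2=(0.8169, -1.6400, -0.1693) x3=(1.4016, -0.4702, 1.4159) x4=(0.1458, -0.2215, -1.9828)
step 26: x0=(1.5856, -0.6706, 1.6623) x1=(0.7079, 0.7402, 0.2053) x2=(0.7964, -1.6641, -0.1607) x3=(1.4026, -0.5032, 1.4102) x4=(0.1053, -0.2555, -1.9873)
step 27: x0=(1.6052, -0.6157, 1.6815) x1=(0.6643, 0.7240, 0.2168) x2=(0.7759, -1.6882, -0.1519) x3=(1.4083, -0.5401, 1.4108) x4=(0.0649, -0.2893, -1.9917)
step 28: x0=(1.6178, -0.5585, 1.6910) x1=(0.6207, 0.7074, 0.2282) x2=(0.7554, -1.7123, -0.1431) x3=(1.4192, -0.5787, 1.4189) x4=(0.0244, -0.3231, -1.9962)
step 29: x0=(1.6230, -0.5023, 1.6902) x1=(0.5770, 0.6905, 0.2394) x2=(0.7349, -1.7363, -0.1342) x3=(1.4358, -0.6163, 1.4348) x4=(-0.0161, -0.3567, -2.0007)
step 30: x0=(1.6212, -0.4507, 1.6798) x1=(0.5334, 0.6733, 0.2504) x2=(0.7145, -1.7603, -0.1252) x3=(1.4579, -0.6503, 1.4582) x4=(-0.0566, -0.3901, -2.0052)
step 31: x0=(1.6135, -0.4066, 1.6613) x1=(0.4897, 0.6557, 0.2613) x2=(0.6941, -1.7843, -0.1161) x3=(1.4844, -0.6785, 1.4879) x4=(-0.0971, -0.4235, -2.0097)
step 32: x0=(1.6014, -0.3722, 1.6368) x1=(0.4459, 0.6379, 0.2719) x2=(0.6736, -1.8083, -0.1069) x3=(1.5144, -0.6993, 1.5222) x4=(-0.1376, -0.4567, -2.0141)
step 33: x0=(1.5867, -0.3484, 1.6087) x1=(0.4022, 0.6198, 0.2824) x2=(0.6532, -1.8322, -0.0977) x3=(1.5464, -0.7119, 1.5594) x4=(-0.1782, -0.4899, -2.0186)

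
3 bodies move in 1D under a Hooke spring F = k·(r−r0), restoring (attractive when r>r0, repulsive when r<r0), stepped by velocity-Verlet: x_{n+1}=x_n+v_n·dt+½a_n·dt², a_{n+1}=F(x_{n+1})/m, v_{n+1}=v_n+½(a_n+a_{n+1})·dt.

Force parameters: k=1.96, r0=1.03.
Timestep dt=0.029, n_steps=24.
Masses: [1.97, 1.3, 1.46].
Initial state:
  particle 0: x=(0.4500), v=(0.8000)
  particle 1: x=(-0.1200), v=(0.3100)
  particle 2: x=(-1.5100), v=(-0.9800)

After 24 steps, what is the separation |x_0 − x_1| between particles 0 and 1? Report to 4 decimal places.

step 0: x0=(0.4500) x1=(-0.1200) x2=(-1.5100)
step 1: x0=(0.4730) x1=(-0.1115) x2=(-1.5377)
step 2: x0=(0.4956) x1=(-0.1041) x2=(-1.5638)
step 3: x0=(0.5176) x1=(-0.0978) x2=(-1.5883)
step 4: x0=(0.5391) x1=(-0.0926) x2=(-1.6111)
step 5: x0=(0.5600) x1=(-0.0885) x2=(-1.6320)
step 6: x0=(0.5803) x1=(-0.0856) x2=(-1.6511)
step 7: x0=(0.5998) x1=(-0.0838) x2=(-1.6681)
step 8: x0=(0.6186) x1=(-0.0831) x2=(-1.6832)
step 9: x0=(0.6366) x1=(-0.0836) x2=(-1.6962)
step 10: x0=(0.6538) x1=(-0.0852) x2=(-1.7070)
step 11: x0=(0.6701) x1=(-0.0879) x2=(-1.7157)
step 12: x0=(0.6855) x1=(-0.0918) x2=(-1.7222)
step 13: x0=(0.6999) x1=(-0.0967) x2=(-1.7265)
step 14: x0=(0.7134) x1=(-0.1027) x2=(-1.7284)
step 15: x0=(0.7259) x1=(-0.1097) x2=(-1.7282)
step 16: x0=(0.7374) x1=(-0.1176) x2=(-1.7256)
step 17: x0=(0.7478) x1=(-0.1266) x2=(-1.7208)
step 18: x0=(0.7571) x1=(-0.1364) x2=(-1.7137)
step 19: x0=(0.7653) x1=(-0.1472) x2=(-1.7044)
step 20: x0=(0.7725) x1=(-0.1587) x2=(-1.6929)
step 21: x0=(0.7785) x1=(-0.1710) x2=(-1.6791)
step 22: x0=(0.7834) x1=(-0.1840) x2=(-1.6632)
step 23: x0=(0.7871) x1=(-0.1977) x2=(-1.6452)
step 24: x0=(0.7897) x1=(-0.2119) x2=(-1.6252)

1.0017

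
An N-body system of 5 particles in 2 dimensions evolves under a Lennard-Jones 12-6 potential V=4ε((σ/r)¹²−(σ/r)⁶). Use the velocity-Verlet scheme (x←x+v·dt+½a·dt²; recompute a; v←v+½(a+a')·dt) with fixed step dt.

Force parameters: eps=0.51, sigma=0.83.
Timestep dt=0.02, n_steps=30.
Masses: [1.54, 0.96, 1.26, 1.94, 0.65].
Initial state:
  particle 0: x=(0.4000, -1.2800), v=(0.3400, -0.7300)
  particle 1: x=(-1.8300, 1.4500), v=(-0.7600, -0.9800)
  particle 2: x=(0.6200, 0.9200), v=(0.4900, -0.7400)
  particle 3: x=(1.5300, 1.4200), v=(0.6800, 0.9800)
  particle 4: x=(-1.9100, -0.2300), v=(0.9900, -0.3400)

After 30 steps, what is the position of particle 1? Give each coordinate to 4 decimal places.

(-2.2792, 0.8338)

step 0: x0=(0.4000, -1.2800) x1=(-1.8300, 1.4500) x2=(0.6200, 0.9200) x3=(1.5300, 1.4200) x4=(-1.9100, -0.2300)
step 1: x0=(0.4068, -1.2946) x1=(-1.8452, 1.4304) x2=(0.6300, 0.9053) x3=(1.5435, 1.4395) x4=(-1.8902, -0.2368)
step 2: x0=(0.4136, -1.3092) x1=(-1.8604, 1.4107) x2=(0.6404, 0.8908) x3=(1.5567, 1.4589) x4=(-1.8704, -0.2435)
step 3: x0=(0.4204, -1.3238) x1=(-1.8756, 1.3910) x2=(0.6512, 0.8766) x3=(1.5696, 1.4781) x4=(-1.8506, -0.2501)
step 4: x0=(0.4272, -1.3384) x1=(-1.8908, 1.3712) x2=(0.6623, 0.8626) x3=(1.5824, 1.4972) x4=(-1.8307, -0.2567)
step 5: x0=(0.4340, -1.3529) x1=(-1.9060, 1.3514) x2=(0.6737, 0.8488) x3=(1.5949, 1.5161) x4=(-1.8109, -0.2631)
step 6: x0=(0.4408, -1.3675) x1=(-1.9212, 1.3315) x2=(0.6854, 0.8352) x3=(1.6073, 1.5349) x4=(-1.7911, -0.2695)
step 7: x0=(0.4476, -1.3821) x1=(-1.9363, 1.3116) x2=(0.6974, 0.8218) x3=(1.6194, 1.5536) x4=(-1.7713, -0.2759)
step 8: x0=(0.4544, -1.3966) x1=(-1.9515, 1.2916) x2=(0.7096, 0.8086) x3=(1.6315, 1.5722) x4=(-1.7514, -0.2821)
step 9: x0=(0.4612, -1.4112) x1=(-1.9667, 1.2715) x2=(0.7220, 0.7955) x3=(1.6433, 1.5906) x4=(-1.7316, -0.2882)
step 10: x0=(0.4679, -1.4257) x1=(-1.9818, 1.2514) x2=(0.7346, 0.7827) x3=(1.6551, 1.6089) x4=(-1.7118, -0.2943)
step 11: x0=(0.4747, -1.4403) x1=(-1.9969, 1.2312) x2=(0.7474, 0.7699) x3=(1.6667, 1.6271) x4=(-1.6920, -0.3002)
step 12: x0=(0.4815, -1.4548) x1=(-2.0120, 1.2110) x2=(0.7603, 0.7574) x3=(1.6783, 1.6452) x4=(-1.6722, -0.3061)
step 13: x0=(0.4883, -1.4694) x1=(-2.0271, 1.1906) x2=(0.7734, 0.7449) x3=(1.6897, 1.6633) x4=(-1.6525, -0.3118)
step 14: x0=(0.4951, -1.4839) x1=(-2.0422, 1.1702) x2=(0.7866, 0.7326) x3=(1.7011, 1.6812) x4=(-1.6327, -0.3174)
step 15: x0=(0.5019, -1.4984) x1=(-2.0573, 1.1498) x2=(0.7999, 0.7203) x3=(1.7124, 1.6991) x4=(-1.6130, -0.3230)
step 16: x0=(0.5087, -1.5129) x1=(-2.0723, 1.1292) x2=(0.8133, 0.7082) x3=(1.7236, 1.7169) x4=(-1.5933, -0.3284)
step 17: x0=(0.5154, -1.5275) x1=(-2.0873, 1.1086) x2=(0.8268, 0.6962) x3=(1.7348, 1.7346) x4=(-1.5736, -0.3337)
step 18: x0=(0.5222, -1.5420) x1=(-2.1023, 1.0879) x2=(0.8404, 0.6842) x3=(1.7459, 1.7523) x4=(-1.5540, -0.3389)
step 19: x0=(0.5290, -1.5565) x1=(-2.1173, 1.0671) x2=(0.8540, 0.6724) x3=(1.7569, 1.7699) x4=(-1.5344, -0.3440)
step 20: x0=(0.5358, -1.5710) x1=(-2.1322, 1.0462) x2=(0.8677, 0.6606) x3=(1.7680, 1.7875) x4=(-1.5148, -0.3489)
step 21: x0=(0.5426, -1.5855) x1=(-2.1471, 1.0253) x2=(0.8815, 0.6489) x3=(1.7790, 1.8051) x4=(-1.4953, -0.3538)
step 22: x0=(0.5493, -1.6000) x1=(-2.1619, 1.0043) x2=(0.8953, 0.6372) x3=(1.7899, 1.8225) x4=(-1.4758, -0.3586)
step 23: x0=(0.5561, -1.6145) x1=(-2.1767, 0.9832) x2=(0.9091, 0.6256) x3=(1.8008, 1.8400) x4=(-1.4564, -0.3632)
step 24: x0=(0.5629, -1.6289) x1=(-2.1915, 0.9621) x2=(0.9230, 0.6140) x3=(1.8117, 1.8574) x4=(-1.4370, -0.3678)
step 25: x0=(0.5696, -1.6434) x1=(-2.2062, 0.9409) x2=(0.9369, 0.6025) x3=(1.8226, 1.8748) x4=(-1.4177, -0.3722)
step 26: x0=(0.5764, -1.6579) x1=(-2.2209, 0.9196) x2=(0.9509, 0.5911) x3=(1.8335, 1.8921) x4=(-1.3984, -0.3766)
step 27: x0=(0.5832, -1.6724) x1=(-2.2356, 0.8982) x2=(0.9648, 0.5796) x3=(1.8443, 1.9095) x4=(-1.3792, -0.3808)
step 28: x0=(0.5899, -1.6868) x1=(-2.2502, 0.8768) x2=(0.9788, 0.5682) x3=(1.8551, 1.9268) x4=(-1.3600, -0.3850)
step 29: x0=(0.5967, -1.7013) x1=(-2.2647, 0.8553) x2=(0.9928, 0.5569) x3=(1.8659, 1.9440) x4=(-1.3409, -0.3890)
step 30: x0=(0.6035, -1.7157) x1=(-2.2792, 0.8338) x2=(1.0069, 0.5455) x3=(1.8767, 1.9613) x4=(-1.3218, -0.3930)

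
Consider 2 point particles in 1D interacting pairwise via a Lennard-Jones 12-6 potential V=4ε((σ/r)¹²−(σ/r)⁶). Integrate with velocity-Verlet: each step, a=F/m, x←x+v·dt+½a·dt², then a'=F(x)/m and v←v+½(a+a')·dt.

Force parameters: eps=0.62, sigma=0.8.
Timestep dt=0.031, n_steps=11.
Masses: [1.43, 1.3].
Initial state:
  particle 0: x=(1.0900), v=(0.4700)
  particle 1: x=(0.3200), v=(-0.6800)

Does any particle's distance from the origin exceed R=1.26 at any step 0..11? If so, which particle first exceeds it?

step 0: x0=(1.0900) x1=(0.3200)
step 1: x0=(1.1169) x1=(0.2853)
step 2: x0=(1.1495) x1=(0.2445)
step 3: x0=(1.1817) x1=(0.2039)
step 4: x0=(1.2128) x1=(0.1647)
step 5: x0=(1.2427) x1=(0.1268)
step 6: x0=(1.2717) x1=(0.0898)
step 7: x0=(1.3001) x1=(0.0535)
step 8: x0=(1.3280) x1=(0.0178)
step 9: x0=(1.3555) x1=(-0.0175)
step 10: x0=(1.3828) x1=(-0.0526)
step 11: x0=(1.4098) x1=(-0.0874)

yes, particle 0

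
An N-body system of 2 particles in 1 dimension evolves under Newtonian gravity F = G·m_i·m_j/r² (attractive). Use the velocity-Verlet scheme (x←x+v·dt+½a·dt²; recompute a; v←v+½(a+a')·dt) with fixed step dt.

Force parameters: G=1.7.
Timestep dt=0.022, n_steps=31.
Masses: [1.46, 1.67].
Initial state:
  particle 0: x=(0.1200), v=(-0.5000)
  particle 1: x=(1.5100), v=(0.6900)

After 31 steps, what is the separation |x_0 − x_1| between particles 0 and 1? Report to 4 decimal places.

1.6934

step 0: x0=(0.1200) x1=(1.5100)
step 1: x0=(0.1094) x1=(1.5249)
step 2: x0=(0.0994) x1=(1.5391)
step 3: x0=(0.0901) x1=(1.5528)
step 4: x0=(0.0814) x1=(1.5660)
step 5: x0=(0.0734) x1=(1.5785)
step 6: x0=(0.0660) x1=(1.5906)
step 7: x0=(0.0592) x1=(1.6021)
step 8: x0=(0.0529) x1=(1.6132)
step 9: x0=(0.0472) x1=(1.6237)
step 10: x0=(0.0421) x1=(1.6338)
step 11: x0=(0.0375) x1=(1.6433)
step 12: x0=(0.0334) x1=(1.6525)
step 13: x0=(0.0299) x1=(1.6611)
step 14: x0=(0.0269) x1=(1.6693)
step 15: x0=(0.0243) x1=(1.6771)
step 16: x0=(0.0223) x1=(1.6844)
step 17: x0=(0.0208) x1=(1.6913)
step 18: x0=(0.0198) x1=(1.6977)
step 19: x0=(0.0193) x1=(1.7038)
step 20: x0=(0.0192) x1=(1.7094)
step 21: x0=(0.0197) x1=(1.7146)
step 22: x0=(0.0206) x1=(1.7193)
step 23: x0=(0.0220) x1=(1.7237)
step 24: x0=(0.0238) x1=(1.7276)
step 25: x0=(0.0262) x1=(1.7311)
step 26: x0=(0.0290) x1=(1.7342)
step 27: x0=(0.0322) x1=(1.7369)
step 28: x0=(0.0360) x1=(1.7392)
step 29: x0=(0.0402) x1=(1.7411)
step 30: x0=(0.0449) x1=(1.7425)
step 31: x0=(0.0501) x1=(1.7436)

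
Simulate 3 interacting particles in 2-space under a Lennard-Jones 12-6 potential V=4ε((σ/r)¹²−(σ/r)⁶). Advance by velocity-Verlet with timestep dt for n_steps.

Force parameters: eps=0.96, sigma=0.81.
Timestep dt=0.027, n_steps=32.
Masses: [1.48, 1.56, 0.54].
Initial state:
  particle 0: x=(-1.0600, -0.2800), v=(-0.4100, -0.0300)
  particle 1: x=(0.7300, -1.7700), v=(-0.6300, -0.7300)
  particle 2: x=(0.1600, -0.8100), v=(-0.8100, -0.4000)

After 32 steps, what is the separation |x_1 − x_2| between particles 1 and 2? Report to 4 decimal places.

step 0: x0=(-1.0600, -0.2800) x1=(0.7300, -1.7700) x2=(0.1600, -0.8100)
step 1: x0=(-1.0709, -0.2809) x1=(0.7127, -1.7893) x2=(0.1384, -0.8218)
step 2: x0=(-1.0814, -0.2820) x1=(0.6950, -1.8077) x2=(0.1172, -0.8356)
step 3: x0=(-1.0915, -0.2832) x1=(0.6767, -1.8254) x2=(0.0963, -0.8512)
step 4: x0=(-1.1013, -0.2846) x1=(0.6580, -1.8422) x2=(0.0758, -0.8686)
step 5: x0=(-1.1107, -0.2862) x1=(0.6388, -1.8582) x2=(0.0556, -0.8878)
step 6: x0=(-1.1197, -0.2880) x1=(0.6191, -1.8735) x2=(0.0358, -0.9088)
step 7: x0=(-1.1283, -0.2901) x1=(0.5989, -1.8879) x2=(0.0164, -0.9316)
step 8: x0=(-1.1365, -0.2923) x1=(0.5782, -1.9014) x2=(-0.0026, -0.9563)
step 9: x0=(-1.1443, -0.2948) x1=(0.5569, -1.9141) x2=(-0.0210, -0.9828)
step 10: x0=(-1.1518, -0.2974) x1=(0.5351, -1.9259) x2=(-0.0387, -1.0115)
step 11: x0=(-1.1590, -0.3003) x1=(0.5127, -1.9367) x2=(-0.0556, -1.0423)
step 12: x0=(-1.1658, -0.3035) x1=(0.4895, -1.9464) x2=(-0.0715, -1.0755)
step 13: x0=(-1.1723, -0.3068) x1=(0.4657, -1.9551) x2=(-0.0863, -1.1113)
step 14: x0=(-1.1785, -0.3104) x1=(0.4412, -1.9627) x2=(-0.0997, -1.1497)
step 15: x0=(-1.1845, -0.3141) x1=(0.4160, -1.9692) x2=(-0.1118, -1.1905)
step 16: x0=(-1.1902, -0.3181) x1=(0.3902, -1.9749) x2=(-0.1232, -1.2329)
step 17: x0=(-1.1957, -0.3223) x1=(0.3647, -1.9810) x2=(-0.1356, -1.2741)
step 18: x0=(-1.2010, -0.3266) x1=(0.3407, -1.9893) x2=(-0.1532, -1.3082)
step 19: x0=(-1.2061, -0.3311) x1=(0.3203, -2.0024) x2=(-0.1816, -1.3277)
step 20: x0=(-1.2111, -0.3358) x1=(0.3035, -2.0205) x2=(-0.2209, -1.3326)
step 21: x0=(-1.2158, -0.3407) x1=(0.2885, -2.0409) x2=(-0.2659, -1.3303)
step 22: x0=(-1.2203, -0.3458) x1=(0.2737, -2.0616) x2=(-0.3121, -1.3265)
step 23: x0=(-1.2246, -0.3512) x1=(0.2584, -2.0815) x2=(-0.3575, -1.3240)
step 24: x0=(-1.2285, -0.3569) x1=(0.2422, -2.1005) x2=(-0.4014, -1.3233)
step 25: x0=(-1.2321, -0.3631) x1=(0.2252, -2.1185) x2=(-0.4438, -1.3245)
step 26: x0=(-1.2354, -0.3697) x1=(0.2074, -2.1355) x2=(-0.4848, -1.3273)
step 27: x0=(-1.2382, -0.3768) x1=(0.1888, -2.1516) x2=(-0.5247, -1.3313)
step 28: x0=(-1.2405, -0.3846) x1=(0.1694, -2.1668) x2=(-0.5637, -1.3360)
step 29: x0=(-1.2424, -0.3930) x1=(0.1494, -2.1812) x2=(-0.6021, -1.3411)
step 30: x0=(-1.2437, -0.4023) x1=(0.1287, -2.1949) x2=(-0.6401, -1.3462)
step 31: x0=(-1.2444, -0.4124) x1=(0.1074, -2.2080) x2=(-0.6779, -1.3507)
step 32: x0=(-1.2446, -0.4235) x1=(0.0856, -2.2204) x2=(-0.7157, -1.3543)

1.1799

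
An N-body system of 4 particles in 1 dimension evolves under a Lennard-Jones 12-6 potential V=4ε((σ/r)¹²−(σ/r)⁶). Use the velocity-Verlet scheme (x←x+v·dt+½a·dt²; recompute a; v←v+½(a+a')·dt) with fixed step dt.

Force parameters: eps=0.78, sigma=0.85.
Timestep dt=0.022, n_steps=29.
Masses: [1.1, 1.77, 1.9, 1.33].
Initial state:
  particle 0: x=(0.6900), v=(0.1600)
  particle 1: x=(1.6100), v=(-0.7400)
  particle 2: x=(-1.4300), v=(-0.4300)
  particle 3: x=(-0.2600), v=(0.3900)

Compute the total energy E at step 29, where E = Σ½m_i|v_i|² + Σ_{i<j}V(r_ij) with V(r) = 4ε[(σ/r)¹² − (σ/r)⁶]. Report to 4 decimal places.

-1.1645

step 0: x0=(0.6900) x1=(1.6100) x2=(-1.4300) x3=(-0.2600)
step 1: x0=(0.6929) x1=(1.5941) x2=(-1.4392) x3=(-0.2518)
step 2: x0=(0.6934) x1=(1.5799) x2=(-1.4481) x3=(-0.2443)
step 3: x0=(0.6905) x1=(1.5681) x2=(-1.4565) x3=(-0.2377)
step 4: x0=(0.6834) x1=(1.5594) x2=(-1.4646) x3=(-0.2324)
step 5: x0=(0.6727) x1=(1.5539) x2=(-1.4724) x3=(-0.2288)
step 6: x0=(0.6599) x1=(1.5513) x2=(-1.4799) x3=(-0.2278)
step 7: x0=(0.6475) x1=(1.5508) x2=(-1.4870) x3=(-0.2304)
step 8: x0=(0.6376) x1=(1.5517) x2=(-1.4938) x3=(-0.2375)
step 9: x0=(0.6314) x1=(1.5538) x2=(-1.5004) x3=(-0.2494)
step 10: x0=(0.6286) x1=(1.5565) x2=(-1.5066) x3=(-0.2655)
step 11: x0=(0.6280) x1=(1.5599) x2=(-1.5125) x3=(-0.2848)
step 12: x0=(0.6285) x1=(1.5636) x2=(-1.5180) x3=(-0.3059)
step 13: x0=(0.6290) x1=(1.5678) x2=(-1.5232) x3=(-0.3281)
step 14: x0=(0.6288) x1=(1.5722) x2=(-1.5280) x3=(-0.3507)
step 15: x0=(0.6279) x1=(1.5768) x2=(-1.5324) x3=(-0.3735)
step 16: x0=(0.6259) x1=(1.5815) x2=(-1.5363) x3=(-0.3962)
step 17: x0=(0.6231) x1=(1.5861) x2=(-1.5398) x3=(-0.4189)
step 18: x0=(0.6196) x1=(1.5906) x2=(-1.5427) x3=(-0.4414)
step 19: x0=(0.6154) x1=(1.5949) x2=(-1.5451) x3=(-0.4639)
step 20: x0=(0.6109) x1=(1.5988) x2=(-1.5469) x3=(-0.4863)
step 21: x0=(0.6060) x1=(1.6023) x2=(-1.5482) x3=(-0.5088)
step 22: x0=(0.6009) x1=(1.6053) x2=(-1.5489) x3=(-0.5313)
step 23: x0=(0.5958) x1=(1.6078) x2=(-1.5491) x3=(-0.5539)
step 24: x0=(0.5908) x1=(1.6098) x2=(-1.5489) x3=(-0.5764)
step 25: x0=(0.5858) x1=(1.6112) x2=(-1.5484) x3=(-0.5986)
step 26: x0=(0.5811) x1=(1.6121) x2=(-1.5480) x3=(-0.6201)
step 27: x0=(0.5767) x1=(1.6123) x2=(-1.5481) x3=(-0.6403)
step 28: x0=(0.5726) x1=(1.6120) x2=(-1.5494) x3=(-0.6582)
step 29: x0=(0.5688) x1=(1.6111) x2=(-1.5528) x3=(-0.6727)
step 0 velocities: v0=(0.1600) v1=(-0.7400) v2=(-0.4300) v3=(0.3900)
step 0: KE=0.7755, PE=-1.9460, E=-1.1705
step 29 velocities: v0=(-0.1612) v1=(-0.0560) v2=(-0.2153) v3=(-0.5614)
step 29: KE=0.2707, PE=-1.4351, E=-1.1645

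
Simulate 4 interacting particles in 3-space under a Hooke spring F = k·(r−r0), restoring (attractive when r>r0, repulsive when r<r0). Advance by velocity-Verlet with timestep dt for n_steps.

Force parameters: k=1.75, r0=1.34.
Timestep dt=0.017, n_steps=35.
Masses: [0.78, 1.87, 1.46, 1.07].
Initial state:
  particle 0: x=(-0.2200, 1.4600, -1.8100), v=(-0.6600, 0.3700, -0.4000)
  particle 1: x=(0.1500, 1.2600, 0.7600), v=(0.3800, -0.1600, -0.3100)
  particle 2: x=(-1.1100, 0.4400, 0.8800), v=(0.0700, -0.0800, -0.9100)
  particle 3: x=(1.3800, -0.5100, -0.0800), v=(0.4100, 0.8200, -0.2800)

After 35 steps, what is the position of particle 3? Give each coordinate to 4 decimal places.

step 0: x0=(-0.2200, 1.4600, -1.8100) x1=(0.1500, 1.2600, 0.7600) x2=(-1.1100, 0.4400, 0.8800) x3=(1.3800, -0.5100, -0.0800)
step 1: x0=(-0.2310, 1.4657, -1.8156) x1=(0.1565, 1.2572, 0.7545) x2=(-1.1085, 0.4387, 0.8642) x3=(1.3863, -0.4955, -0.0848)
step 2: x0=(-0.2417, 1.4703, -1.8188) x1=(0.1630, 1.2542, 0.7486) x2=(-1.1063, 0.4374, 0.8477) x3=(1.3914, -0.4799, -0.0896)
step 3: x0=(-0.2519, 1.4737, -1.8196) x1=(0.1696, 1.2510, 0.7423) x2=(-1.1034, 0.4362, 0.8305) x3=(1.3951, -0.4632, -0.0945)
step 4: x0=(-0.2617, 1.4760, -1.8180) x1=(0.1762, 1.2476, 0.7355) x2=(-1.0999, 0.4350, 0.8126) x3=(1.3975, -0.4455, -0.0995)
step 5: x0=(-0.2710, 1.4771, -1.8140) x1=(0.1829, 1.2440, 0.7283) x2=(-1.0957, 0.4340, 0.7941) x3=(1.3987, -0.4267, -0.1046)
step 6: x0=(-0.2799, 1.4771, -1.8078) x1=(0.1896, 1.2402, 0.7207) x2=(-1.0908, 0.4330, 0.7749) x3=(1.3985, -0.4068, -0.1097)
step 7: x0=(-0.2883, 1.4759, -1.7992) x1=(0.1963, 1.2363, 0.7127) x2=(-1.0853, 0.4320, 0.7551) x3=(1.3971, -0.3860, -0.1149)
step 8: x0=(-0.2962, 1.4737, -1.7883) x1=(0.2030, 1.2323, 0.7042) x2=(-1.0792, 0.4312, 0.7346) x3=(1.3945, -0.3641, -0.1202)
step 9: x0=(-0.3036, 1.4704, -1.7752) x1=(0.2098, 1.2280, 0.6954) x2=(-1.0724, 0.4304, 0.7135) x3=(1.3905, -0.3414, -0.1256)
step 10: x0=(-0.3105, 1.4660, -1.7599) x1=(0.2166, 1.2236, 0.6861) x2=(-1.0650, 0.4297, 0.6919) x3=(1.3854, -0.3176, -0.1310)
step 11: x0=(-0.3170, 1.4605, -1.7425) x1=(0.2233, 1.2191, 0.6765) x2=(-1.0570, 0.4292, 0.6696) x3=(1.3790, -0.2930, -0.1366)
step 12: x0=(-0.3229, 1.4540, -1.7230) x1=(0.2301, 1.2144, 0.6665) x2=(-1.0484, 0.4286, 0.6468) x3=(1.3714, -0.2675, -0.1422)
step 13: x0=(-0.3283, 1.4465, -1.7015) x1=(0.2369, 1.2096, 0.6561) x2=(-1.0392, 0.4282, 0.6234) x3=(1.3626, -0.2412, -0.1479)
step 14: x0=(-0.3331, 1.4381, -1.6780) x1=(0.2437, 1.2047, 0.6454) x2=(-1.0295, 0.4279, 0.5995) x3=(1.3527, -0.2141, -0.1537)
step 15: x0=(-0.3375, 1.4287, -1.6527) x1=(0.2505, 1.1997, 0.6343) x2=(-1.0192, 0.4277, 0.5752) x3=(1.3417, -0.1862, -0.1596)
step 16: x0=(-0.3413, 1.4184, -1.6254) x1=(0.2572, 1.1945, 0.6229) x2=(-1.0083, 0.4275, 0.5503) x3=(1.3296, -0.1575, -0.1656)
step 17: x0=(-0.3446, 1.4072, -1.5965) x1=(0.2640, 1.1893, 0.6111) x2=(-0.9969, 0.4274, 0.5250) x3=(1.3164, -0.1282, -0.1716)
step 18: x0=(-0.3474, 1.3952, -1.5659) x1=(0.2707, 1.1839, 0.5991) x2=(-0.9850, 0.4275, 0.4992) x3=(1.3021, -0.0982, -0.1778)
step 19: x0=(-0.3497, 1.3823, -1.5336) x1=(0.2774, 1.1785, 0.5867) x2=(-0.9727, 0.4276, 0.4730) x3=(1.2869, -0.0676, -0.1840)
step 20: x0=(-0.3515, 1.3687, -1.4999) x1=(0.2841, 1.1730, 0.5741) x2=(-0.9598, 0.4278, 0.4464) x3=(1.2707, -0.0364, -0.1903)
step 21: x0=(-0.3528, 1.3544, -1.4647) x1=(0.2907, 1.1674, 0.5612) x2=(-0.9465, 0.4281, 0.4195) x3=(1.2536, -0.0047, -0.1966)
step 22: x0=(-0.3537, 1.3394, -1.4282) x1=(0.2973, 1.1618, 0.5480) x2=(-0.9327, 0.4284, 0.3922) x3=(1.2356, 0.0275, -0.2031)
step 23: x0=(-0.3540, 1.3238, -1.3905) x1=(0.3039, 1.1561, 0.5347) x2=(-0.9186, 0.4289, 0.3646) x3=(1.2168, 0.0602, -0.2096)
step 24: x0=(-0.3539, 1.3076, -1.3516) x1=(0.3104, 1.1503, 0.5211) x2=(-0.9040, 0.4294, 0.3368) x3=(1.1971, 0.0932, -0.2162)
step 25: x0=(-0.3534, 1.2909, -1.3117) x1=(0.3169, 1.1446, 0.5073) x2=(-0.8891, 0.4299, 0.3086) x3=(1.1768, 0.1267, -0.2228)
step 26: x0=(-0.3524, 1.2736, -1.2708) x1=(0.3233, 1.1387, 0.4933) x2=(-0.8738, 0.4306, 0.2803) x3=(1.1557, 0.1605, -0.2296)
step 27: x0=(-0.3511, 1.2559, -1.2290) x1=(0.3297, 1.1329, 0.4792) x2=(-0.8582, 0.4313, 0.2517) x3=(1.1340, 0.1945, -0.2363)
step 28: x0=(-0.3493, 1.2378, -1.1865) x1=(0.3360, 1.1271, 0.4649) x2=(-0.8423, 0.4320, 0.2229) x3=(1.1116, 0.2288, -0.2432)
step 29: x0=(-0.3472, 1.2194, -1.1433) x1=(0.3423, 1.1212, 0.4505) x2=(-0.8262, 0.4328, 0.1940) x3=(1.0887, 0.2633, -0.2501)
step 30: x0=(-0.3448, 1.2007, -1.0996) x1=(0.3486, 1.1154, 0.4360) x2=(-0.8097, 0.4336, 0.1650) x3=(1.0654, 0.2980, -0.2571)
step 31: x0=(-0.3420, 1.1817, -1.0553) x1=(0.3547, 1.1095, 0.4214) x2=(-0.7931, 0.4345, 0.1359) x3=(1.0415, 0.3328, -0.2641)
step 32: x0=(-0.3390, 1.1625, -1.0107) x1=(0.3609, 1.1037, 0.4068) x2=(-0.7762, 0.4353, 0.1066) x3=(1.0173, 0.3677, -0.2712)
step 33: x0=(-0.3357, 1.1432, -0.9658) x1=(0.3669, 1.0979, 0.3921) x2=(-0.7592, 0.4362, 0.0774) x3=(0.9927, 0.4026, -0.2784)
step 34: x0=(-0.3322, 1.1238, -0.9208) x1=(0.3730, 1.0921, 0.3774) x2=(-0.7420, 0.4371, 0.0481) x3=(0.9679, 0.4376, -0.2857)
step 35: x0=(-0.3284, 1.1044, -0.8756) x1=(0.3789, 1.0864, 0.3627) x2=(-0.7246, 0.4379, 0.0188) x3=(0.9428, 0.4725, -0.2930)

(0.9428, 0.4725, -0.2930)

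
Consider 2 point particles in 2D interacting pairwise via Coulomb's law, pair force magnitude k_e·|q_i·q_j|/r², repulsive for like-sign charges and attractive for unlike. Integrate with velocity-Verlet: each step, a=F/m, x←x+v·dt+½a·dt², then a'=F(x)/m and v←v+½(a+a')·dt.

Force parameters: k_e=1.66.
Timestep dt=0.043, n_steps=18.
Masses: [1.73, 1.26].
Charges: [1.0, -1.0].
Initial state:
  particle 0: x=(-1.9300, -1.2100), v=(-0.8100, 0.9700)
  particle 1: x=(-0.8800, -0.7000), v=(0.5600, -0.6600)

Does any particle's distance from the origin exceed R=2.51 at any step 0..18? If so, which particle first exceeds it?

no

step 0: x0=(-1.9300, -1.2100) x1=(-0.8800, -0.7000)
step 1: x0=(-1.9642, -1.1680) x1=(-0.8567, -0.7288)
step 2: x0=(-1.9973, -1.1256) x1=(-0.8350, -0.7582)
step 3: x0=(-2.0293, -1.0827) x1=(-0.8149, -0.7881)
step 4: x0=(-2.0601, -1.0397) x1=(-0.7963, -0.8183)
step 5: x0=(-2.0899, -0.9964) x1=(-0.7792, -0.8489)
step 6: x0=(-2.1187, -0.9530) x1=(-0.7634, -0.8795)
step 7: x0=(-2.1465, -0.9096) x1=(-0.7490, -0.9103)
step 8: x0=(-2.1734, -0.8661) x1=(-0.7358, -0.9410)
step 9: x0=(-2.1994, -0.8227) x1=(-0.7238, -0.9717)
step 10: x0=(-2.2246, -0.7794) x1=(-0.7129, -1.0023)
step 11: x0=(-2.2491, -0.7362) x1=(-0.7030, -1.0327)
step 12: x0=(-2.2729, -0.6932) x1=(-0.6941, -1.0630)
step 13: x0=(-2.2960, -0.6503) x1=(-0.6861, -1.0930)
step 14: x0=(-2.3185, -0.6075) x1=(-0.6789, -1.1228)
step 15: x0=(-2.3405, -0.5650) x1=(-0.6725, -1.1523)
step 16: x0=(-2.3619, -0.5226) x1=(-0.6669, -1.1816)
step 17: x0=(-2.3828, -0.4804) x1=(-0.6619, -1.2106)
step 18: x0=(-2.4032, -0.4384) x1=(-0.6576, -1.2394)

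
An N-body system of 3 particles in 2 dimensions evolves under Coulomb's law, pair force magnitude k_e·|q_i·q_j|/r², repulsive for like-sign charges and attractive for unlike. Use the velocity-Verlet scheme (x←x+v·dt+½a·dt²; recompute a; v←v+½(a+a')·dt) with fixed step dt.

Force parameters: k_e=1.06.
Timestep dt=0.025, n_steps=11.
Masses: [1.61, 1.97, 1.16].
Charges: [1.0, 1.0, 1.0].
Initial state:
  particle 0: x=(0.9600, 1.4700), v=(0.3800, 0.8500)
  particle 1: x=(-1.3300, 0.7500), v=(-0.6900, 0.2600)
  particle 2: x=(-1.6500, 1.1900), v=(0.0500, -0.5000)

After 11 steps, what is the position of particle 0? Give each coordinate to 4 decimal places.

(1.0717, 1.7055)

step 0: x0=(0.9600, 1.4700) x1=(-1.3300, 0.7500) x2=(-1.6500, 1.1900)
step 1: x0=(0.9696, 1.4913) x1=(-1.3469, 0.7560) x2=(-1.6494, 1.1783)
step 2: x0=(0.9793, 1.5126) x1=(-1.3632, 0.7610) x2=(-1.6500, 1.1683)
step 3: x0=(0.9891, 1.5339) x1=(-1.3788, 0.7649) x2=(-1.6521, 1.1601)
step 4: x0=(0.9990, 1.5552) x1=(-1.3935, 0.7676) x2=(-1.6557, 1.1540)
step 5: x0=(1.0090, 1.5766) x1=(-1.4075, 0.7689) x2=(-1.6608, 1.1500)
step 6: x0=(1.0192, 1.5980) x1=(-1.4206, 0.7690) x2=(-1.6675, 1.1483)
step 7: x0=(1.0295, 1.6194) x1=(-1.4329, 0.7676) x2=(-1.6758, 1.1490)
step 8: x0=(1.0399, 1.6409) x1=(-1.4443, 0.7648) x2=(-1.6857, 1.1519)
step 9: x0=(1.0504, 1.6624) x1=(-1.4549, 0.7606) x2=(-1.6971, 1.1572)
step 10: x0=(1.0610, 1.6839) x1=(-1.4648, 0.7551) x2=(-1.7099, 1.1647)
step 11: x0=(1.0717, 1.7055) x1=(-1.4739, 0.7483) x2=(-1.7241, 1.1744)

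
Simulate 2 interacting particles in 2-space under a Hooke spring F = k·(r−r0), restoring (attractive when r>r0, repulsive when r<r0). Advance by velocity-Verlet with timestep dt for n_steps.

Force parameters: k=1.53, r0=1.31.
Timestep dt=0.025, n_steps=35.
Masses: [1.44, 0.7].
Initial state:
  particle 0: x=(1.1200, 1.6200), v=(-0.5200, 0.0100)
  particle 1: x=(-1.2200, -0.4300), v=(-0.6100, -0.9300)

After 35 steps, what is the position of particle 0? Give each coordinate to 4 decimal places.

step 0: x0=(1.1200, 1.6200) x1=(-1.2200, -0.4300)
step 1: x0=(1.1066, 1.6199) x1=(-1.2343, -0.4524)
step 2: x0=(1.0922, 1.6189) x1=(-1.2468, -0.4732)
step 3: x0=(1.0769, 1.6172) x1=(-1.2574, -0.4924)
step 4: x0=(1.0608, 1.6146) x1=(-1.2661, -0.5098)
step 5: x0=(1.0437, 1.6112) x1=(-1.2730, -0.5256)
step 6: x0=(1.0257, 1.6070) x1=(-1.2781, -0.5396)
step 7: x0=(1.0069, 1.6019) x1=(-1.2813, -0.5519)
step 8: x0=(0.9871, 1.5960) x1=(-1.2826, -0.5626)
step 9: x0=(0.9665, 1.5893) x1=(-1.2822, -0.5715)
step 10: x0=(0.9450, 1.5817) x1=(-1.2800, -0.5787)
step 11: x0=(0.9227, 1.5734) x1=(-1.2760, -0.5841)
step 12: x0=(0.8995, 1.5641) x1=(-1.2704, -0.5879)
step 13: x0=(0.8755, 1.5541) x1=(-1.2630, -0.5900)
step 14: x0=(0.8507, 1.5433) x1=(-1.2539, -0.5905)
step 15: x0=(0.8251, 1.5317) x1=(-1.2433, -0.5893)
step 16: x0=(0.7988, 1.5192) x1=(-1.2310, -0.5865)
step 17: x0=(0.7716, 1.5061) x1=(-1.2173, -0.5821)
step 18: x0=(0.7438, 1.4921) x1=(-1.2020, -0.5762)
step 19: x0=(0.7153, 1.4774) x1=(-1.1853, -0.5687)
step 20: x0=(0.6861, 1.4620) x1=(-1.1673, -0.5597)
step 21: x0=(0.6563, 1.4459) x1=(-1.1479, -0.5493)
step 22: x0=(0.6258, 1.4291) x1=(-1.1272, -0.5375)
step 23: x0=(0.5948, 1.4117) x1=(-1.1054, -0.5244)
step 24: x0=(0.5632, 1.3936) x1=(-1.0824, -0.5099)
step 25: x0=(0.5311, 1.3749) x1=(-1.0583, -0.4942)
step 26: x0=(0.4985, 1.3557) x1=(-1.0332, -0.4774)
step 27: x0=(0.4654, 1.3359) x1=(-1.0072, -0.4593)
step 28: x0=(0.4319, 1.3155) x1=(-0.9803, -0.4402)
step 29: x0=(0.3980, 1.2947) x1=(-0.9526, -0.4202)
step 30: x0=(0.3638, 1.2734) x1=(-0.9242, -0.3991)
step 31: x0=(0.3292, 1.2517) x1=(-0.8950, -0.3772)
step 32: x0=(0.2944, 1.2297) x1=(-0.8653, -0.3546)
step 33: x0=(0.2593, 1.2072) x1=(-0.8351, -0.3311)
step 34: x0=(0.2239, 1.1845) x1=(-0.8044, -0.3071)
step 35: x0=(0.1884, 1.1615) x1=(-0.7733, -0.2825)

(0.1884, 1.1615)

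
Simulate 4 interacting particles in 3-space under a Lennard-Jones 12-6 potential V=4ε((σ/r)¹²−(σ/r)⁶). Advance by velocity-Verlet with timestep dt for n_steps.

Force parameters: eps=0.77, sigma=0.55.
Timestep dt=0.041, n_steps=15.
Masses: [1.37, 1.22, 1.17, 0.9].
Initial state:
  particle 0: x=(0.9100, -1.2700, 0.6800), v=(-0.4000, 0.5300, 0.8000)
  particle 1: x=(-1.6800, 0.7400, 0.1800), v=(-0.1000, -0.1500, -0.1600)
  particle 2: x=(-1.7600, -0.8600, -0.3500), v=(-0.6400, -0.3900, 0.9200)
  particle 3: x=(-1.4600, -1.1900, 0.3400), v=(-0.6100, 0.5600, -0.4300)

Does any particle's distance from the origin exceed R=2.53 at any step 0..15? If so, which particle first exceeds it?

yes, particle 2

step 0: x0=(0.9100, -1.2700, 0.6800) x1=(-1.6800, 0.7400, 0.1800) x2=(-1.7600, -0.8600, -0.3500) x3=(-1.4600, -1.1900, 0.3400)
step 1: x0=(0.8936, -1.2483, 0.7128) x1=(-1.6841, 0.7338, 0.1734) x2=(-1.7858, -0.8765, -0.3113) x3=(-1.4856, -1.1664, 0.3211)
step 2: x0=(0.8772, -1.2265, 0.7456) x1=(-1.6882, 0.7277, 0.1669) x2=(-1.8102, -0.8943, -0.2695) x3=(-1.5130, -1.1410, 0.2982)
step 3: x0=(0.8608, -1.2048, 0.7784) x1=(-1.6923, 0.7214, 0.1603) x2=(-1.8324, -0.9138, -0.2238) x3=(-1.5432, -1.1133, 0.2702)
step 4: x0=(0.8444, -1.1831, 0.8112) x1=(-1.6964, 0.7152, 0.1537) x2=(-1.8561, -0.9324, -0.1803) x3=(-1.5716, -1.0869, 0.2451)
step 5: x0=(0.8280, -1.1613, 0.8440) x1=(-1.7005, 0.7089, 0.1471) x2=(-1.9227, -0.9277, -0.2012) x3=(-1.5441, -1.0907, 0.3036)
step 6: x0=(0.8116, -1.1396, 0.8768) x1=(-1.7046, 0.7026, 0.1406) x2=(-1.9869, -0.9239, -0.2188) x3=(-1.5197, -1.0933, 0.3580)
step 7: x0=(0.7952, -1.1179, 0.9096) x1=(-1.7087, 0.6963, 0.1340) x2=(-2.0490, -0.9209, -0.2338) x3=(-1.4981, -1.0947, 0.4089)
step 8: x0=(0.7787, -1.0962, 0.9424) x1=(-1.7128, 0.6900, 0.1274) x2=(-2.1099, -0.9183, -0.2475) x3=(-1.4780, -1.0957, 0.4581)
step 9: x0=(0.7623, -1.0744, 0.9752) x1=(-1.7169, 0.6836, 0.1208) x2=(-2.1702, -0.9158, -0.2605) x3=(-1.4586, -1.0965, 0.5065)
step 10: x0=(0.7459, -1.0527, 1.0080) x1=(-1.7210, 0.6772, 0.1142) x2=(-2.2303, -0.9133, -0.2731) x3=(-1.4397, -1.0972, 0.5544)
step 11: x0=(0.7295, -1.0310, 1.0408) x1=(-1.7252, 0.6707, 0.1076) x2=(-2.2901, -0.9109, -0.2856) x3=(-1.4210, -1.0978, 0.6021)
step 12: x0=(0.7131, -1.0092, 1.0736) x1=(-1.7293, 0.6643, 0.1010) x2=(-2.3499, -0.9085, -0.2980) x3=(-1.4024, -1.0983, 0.6496)
step 13: x0=(0.6966, -0.9875, 1.1064) x1=(-1.7334, 0.6578, 0.0944) x2=(-2.4095, -0.9061, -0.3103) x3=(-1.3838, -1.0988, 0.6970)
step 14: x0=(0.6802, -0.9658, 1.1392) x1=(-1.7375, 0.6513, 0.0879) x2=(-2.4691, -0.9037, -0.3225) x3=(-1.3654, -1.0993, 0.7445)
step 15: x0=(0.6638, -0.9440, 1.1719) x1=(-1.7417, 0.6448, 0.0813) x2=(-2.5287, -0.9012, -0.3348) x3=(-1.3469, -1.0998, 0.7918)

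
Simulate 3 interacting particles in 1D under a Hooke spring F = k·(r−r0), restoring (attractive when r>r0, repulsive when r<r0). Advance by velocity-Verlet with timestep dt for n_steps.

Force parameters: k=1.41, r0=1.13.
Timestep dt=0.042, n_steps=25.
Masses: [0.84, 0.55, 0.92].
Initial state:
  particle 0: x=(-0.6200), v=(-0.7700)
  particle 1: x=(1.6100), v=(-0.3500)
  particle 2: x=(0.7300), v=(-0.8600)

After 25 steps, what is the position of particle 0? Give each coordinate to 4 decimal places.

(-0.6443)

step 0: x0=(-0.6200) x1=(1.6100) x2=(0.7300)
step 1: x0=(-0.6504) x1=(1.5934) x2=(0.6932)
step 2: x0=(-0.6768) x1=(1.5728) x2=(0.6553)
step 3: x0=(-0.6994) x1=(1.5480) x2=(0.6162)
step 4: x0=(-0.7181) x1=(1.5192) x2=(0.5761)
step 5: x0=(-0.7330) x1=(1.4861) x2=(0.5350)
step 6: x0=(-0.7443) x1=(1.4490) x2=(0.4931)
step 7: x0=(-0.7521) x1=(1.4078) x2=(0.4504)
step 8: x0=(-0.7566) x1=(1.3627) x2=(0.4071)
step 9: x0=(-0.7582) x1=(1.3140) x2=(0.3632)
step 10: x0=(-0.7569) x1=(1.2618) x2=(0.3188)
step 11: x0=(-0.7532) x1=(1.2064) x2=(0.2741)
step 12: x0=(-0.7474) x1=(1.1482) x2=(0.2291)
step 13: x0=(-0.7397) x1=(1.0875) x2=(0.1840)
step 14: x0=(-0.7306) x1=(1.0246) x2=(0.1388)
step 15: x0=(-0.7203) x1=(0.9601) x2=(0.0936)
step 16: x0=(-0.7094) x1=(0.8942) x2=(0.0486)
step 17: x0=(-0.6982) x1=(0.8274) x2=(0.0039)
step 18: x0=(-0.6871) x1=(0.7603) x2=(-0.0406)
step 19: x0=(-0.6765) x1=(0.6932) x2=(-0.0846)
step 20: x0=(-0.6668) x1=(0.6266) x2=(-0.1281)
step 21: x0=(-0.6583) x1=(0.5610) x2=(-0.1711)
step 22: x0=(-0.6515) x1=(0.4968) x2=(-0.2133)
step 23: x0=(-0.6467) x1=(0.4344) x2=(-0.2549)
step 24: x0=(-0.6442) x1=(0.3742) x2=(-0.2956)
step 25: x0=(-0.6443) x1=(0.3166) x2=(-0.3355)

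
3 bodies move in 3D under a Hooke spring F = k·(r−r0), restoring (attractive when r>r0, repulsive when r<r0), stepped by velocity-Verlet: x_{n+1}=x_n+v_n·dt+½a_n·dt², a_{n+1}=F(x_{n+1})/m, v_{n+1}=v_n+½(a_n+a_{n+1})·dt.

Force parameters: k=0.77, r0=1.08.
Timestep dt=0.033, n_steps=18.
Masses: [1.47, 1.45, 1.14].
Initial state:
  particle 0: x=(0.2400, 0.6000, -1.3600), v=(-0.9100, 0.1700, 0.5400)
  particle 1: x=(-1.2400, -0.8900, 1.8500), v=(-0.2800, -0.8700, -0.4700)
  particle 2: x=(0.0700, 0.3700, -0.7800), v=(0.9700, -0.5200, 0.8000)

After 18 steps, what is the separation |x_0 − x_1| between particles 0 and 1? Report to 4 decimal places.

step 0: x0=(0.2400, 0.6000, -1.3600) x1=(-1.2400, -0.8900, 1.8500) x2=(0.0700, 0.3700, -0.7800)
step 1: x0=(0.2097, 0.6053, -1.3416) x1=(-1.2487, -0.9182, 1.8333) x2=(0.1016, 0.3525, -0.7528)
step 2: x0=(0.1788, 0.6102, -1.3222) x1=(-1.2562, -0.9452, 1.8143) x2=(0.1326, 0.3342, -0.7241)
step 3: x0=(0.1474, 0.6145, -1.3017) x1=(-1.2627, -0.9711, 1.7931) x2=(0.1628, 0.3152, -0.6939)
step 4: x0=(0.1154, 0.6182, -1.2801) x1=(-1.2680, -0.9959, 1.7696) x2=(0.1924, 0.2954, -0.6622)
step 5: x0=(0.0828, 0.6214, -1.2575) x1=(-1.2722, -1.0195, 1.7440) x2=(0.2213, 0.2749, -0.6290)
step 6: x0=(0.0497, 0.6240, -1.2339) x1=(-1.2753, -1.0420, 1.7162) x2=(0.2495, 0.2537, -0.5946)
step 7: x0=(0.0159, 0.6261, -1.2092) x1=(-1.2773, -1.0633, 1.6864) x2=(0.2771, 0.2317, -0.5588)
step 8: x0=(-0.0184, 0.6275, -1.1835) x1=(-1.2781, -1.0834, 1.6546) x2=(0.3040, 0.2090, -0.5218)
step 9: x0=(-0.0533, 0.6283, -1.1568) x1=(-1.2779, -1.1024, 1.6208) x2=(0.3302, 0.1856, -0.4837)
step 10: x0=(-0.0887, 0.6285, -1.1291) x1=(-1.2766, -1.1202, 1.5852) x2=(0.3557, 0.1616, -0.4444)
step 11: x0=(-0.1246, 0.6281, -1.1003) x1=(-1.2743, -1.1368, 1.5477) x2=(0.3805, 0.1369, -0.4042)
step 12: x0=(-0.1609, 0.6270, -1.0706) x1=(-1.2708, -1.1523, 1.5085) x2=(0.4046, 0.1115, -0.3630)
step 13: x0=(-0.1977, 0.6252, -1.0399) x1=(-1.2664, -1.1667, 1.4676) x2=(0.4280, 0.0856, -0.3210)
step 14: x0=(-0.2349, 0.6228, -1.0082) x1=(-1.2610, -1.1799, 1.4251) x2=(0.4506, 0.0592, -0.2781)
step 15: x0=(-0.2725, 0.6196, -0.9756) x1=(-1.2545, -1.1920, 1.3811) x2=(0.4724, 0.0322, -0.2346)
step 16: x0=(-0.3104, 0.6157, -0.9421) x1=(-1.2471, -1.2030, 1.3357) x2=(0.4934, 0.0047, -0.1903)
step 17: x0=(-0.3486, 0.6111, -0.9076) x1=(-1.2388, -1.2129, 1.2889) x2=(0.5135, -0.0232, -0.1455)
step 18: x0=(-0.3870, 0.6058, -0.8723) x1=(-1.2295, -1.2217, 1.2407) x2=(0.5328, -0.0515, -0.1002)

2.9180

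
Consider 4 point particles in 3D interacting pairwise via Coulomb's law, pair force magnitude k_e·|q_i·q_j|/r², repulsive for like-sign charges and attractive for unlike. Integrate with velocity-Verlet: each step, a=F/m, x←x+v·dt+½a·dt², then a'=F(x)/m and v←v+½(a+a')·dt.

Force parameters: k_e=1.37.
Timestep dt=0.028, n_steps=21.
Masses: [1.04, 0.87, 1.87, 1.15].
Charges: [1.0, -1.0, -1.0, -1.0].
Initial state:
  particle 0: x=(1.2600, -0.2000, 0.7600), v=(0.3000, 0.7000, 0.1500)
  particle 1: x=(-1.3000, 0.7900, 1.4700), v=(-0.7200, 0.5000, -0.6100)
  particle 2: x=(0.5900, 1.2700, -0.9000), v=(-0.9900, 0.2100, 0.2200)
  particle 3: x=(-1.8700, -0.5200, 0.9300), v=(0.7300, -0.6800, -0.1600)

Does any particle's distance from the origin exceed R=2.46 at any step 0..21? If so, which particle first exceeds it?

no

step 0: x0=(1.2600, -0.2000, 0.7600) x1=(-1.3000, 0.7900, 1.4700) x2=(0.5900, 1.2700, -0.9000) x3=(-1.8700, -0.5200, 0.9300)
step 1: x0=(1.2683, -0.1803, 0.7641) x1=(-1.3200, 0.8042, 1.4530) x2=(0.5623, 1.2759, -0.8938) x3=(-1.8496, -0.5392, 0.9255)
step 2: x0=(1.2762, -0.1605, 0.7682) x1=(-1.3398, 0.8188, 1.4363) x2=(0.5348, 1.2817, -0.8877) x3=(-1.8293, -0.5588, 0.9208)
step 3: x0=(1.2840, -0.1405, 0.7721) x1=(-1.3594, 0.8337, 1.4199) x2=(0.5073, 1.2875, -0.8815) x3=(-1.8091, -0.5788, 0.9161)
step 4: x0=(1.2914, -0.1204, 0.7760) x1=(-1.3788, 0.8491, 1.4036) x2=(0.4799, 1.2933, -0.8753) x3=(-1.7890, -0.5991, 0.9113)
step 5: x0=(1.2985, -0.1001, 0.7797) x1=(-1.3980, 0.8648, 1.3876) x2=(0.4527, 1.2990, -0.8691) x3=(-1.7689, -0.6199, 0.9064)
step 6: x0=(1.3054, -0.0797, 0.7833) x1=(-1.4171, 0.8809, 1.3718) x2=(0.4256, 1.3047, -0.8630) x3=(-1.7488, -0.6409, 0.9014)
step 7: x0=(1.3119, -0.0592, 0.7869) x1=(-1.4360, 0.8974, 1.3563) x2=(0.3985, 1.3104, -0.8568) x3=(-1.7288, -0.6624, 0.8964)
step 8: x0=(1.3182, -0.0385, 0.7903) x1=(-1.4548, 0.9142, 1.3409) x2=(0.3716, 1.3160, -0.8506) x3=(-1.7088, -0.6842, 0.8913)
step 9: x0=(1.3242, -0.0177, 0.7936) x1=(-1.4735, 0.9314, 1.3258) x2=(0.3449, 1.3217, -0.8445) x3=(-1.6888, -0.7063, 0.8862)
step 10: x0=(1.3299, 0.0032, 0.7968) x1=(-1.4921, 0.9489, 1.3108) x2=(0.3182, 1.3273, -0.8383) x3=(-1.6688, -0.7287, 0.8810)
step 11: x0=(1.3353, 0.0242, 0.7999) x1=(-1.5107, 0.9667, 1.2960) x2=(0.2916, 1.3329, -0.8321) x3=(-1.6488, -0.7515, 0.8758)
step 12: x0=(1.3404, 0.0454, 0.8028) x1=(-1.5292, 0.9849, 1.2815) x2=(0.2652, 1.3385, -0.8260) x3=(-1.6287, -0.7746, 0.8705)
step 13: x0=(1.3452, 0.0666, 0.8057) x1=(-1.5476, 1.0034, 1.2671) x2=(0.2389, 1.3441, -0.8199) x3=(-1.6086, -0.7981, 0.8652)
step 14: x0=(1.3497, 0.0880, 0.8084) x1=(-1.5660, 1.0221, 1.2529) x2=(0.2128, 1.3496, -0.8137) x3=(-1.5885, -0.8218, 0.8600)
step 15: x0=(1.3540, 0.1094, 0.8111) x1=(-1.5844, 1.0412, 1.2389) x2=(0.1867, 1.3551, -0.8076) x3=(-1.5684, -0.8458, 0.8547)
step 16: x0=(1.3579, 0.1310, 0.8136) x1=(-1.6028, 1.0605, 1.2250) x2=(0.1608, 1.3607, -0.8015) x3=(-1.5482, -0.8700, 0.8494)
step 17: x0=(1.3615, 0.1526, 0.8160) x1=(-1.6212, 1.0801, 1.2113) x2=(0.1350, 1.3662, -0.7954) x3=(-1.5279, -0.8946, 0.8440)
step 18: x0=(1.3648, 0.1744, 0.8183) x1=(-1.6396, 1.0999, 1.1978) x2=(0.1094, 1.3717, -0.7894) x3=(-1.5076, -0.9193, 0.8387)
step 19: x0=(1.3679, 0.1962, 0.8205) x1=(-1.6581, 1.1200, 1.1845) x2=(0.0839, 1.3772, -0.7833) x3=(-1.4872, -0.9444, 0.8334)
step 20: x0=(1.3706, 0.2181, 0.8226) x1=(-1.6765, 1.1402, 1.1713) x2=(0.0585, 1.3828, -0.7773) x3=(-1.4668, -0.9696, 0.8281)
step 21: x0=(1.3730, 0.2401, 0.8245) x1=(-1.6950, 1.1607, 1.1583) x2=(0.0333, 1.3883, -0.7713) x3=(-1.4463, -0.9951, 0.8229)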